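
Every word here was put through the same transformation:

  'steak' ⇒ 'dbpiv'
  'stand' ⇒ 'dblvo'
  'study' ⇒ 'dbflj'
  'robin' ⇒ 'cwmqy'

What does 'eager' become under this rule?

pirmc

Shifts by position in steak: pos 0: s→d (+11), pos 1: t→b (+8), pos 2: e→p (+11), pos 3: a→i (+8) — repeating every 2. The shifts repeat in a cycle of length 2: positions 0,1,… shift by +11, +8, then the pattern repeats.
Applying it to eager: e+11=p, a+8=i, g+11=r, e+8=m, r+11=c.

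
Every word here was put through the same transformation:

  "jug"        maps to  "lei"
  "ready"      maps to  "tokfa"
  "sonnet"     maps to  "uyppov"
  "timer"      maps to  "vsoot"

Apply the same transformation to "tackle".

The shift depends on letter class: consonant j→l is +2, but vowel u→e is +10. Vowels shift forward by 10 and consonants shift forward by 2.
Applying it to tackle: t(cons)+2=v, a(vowel)+10=k, c(cons)+2=e, k(cons)+2=m, l(cons)+2=n, e(vowel)+10=o.

vkemno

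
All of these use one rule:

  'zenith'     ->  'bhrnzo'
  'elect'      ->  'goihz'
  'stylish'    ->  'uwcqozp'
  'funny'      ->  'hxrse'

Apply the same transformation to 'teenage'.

vhisgnm

In zenith: z→b is +2, e→h is +3, n→r is +4, i→n is +5 — the shift increases by 1 each position. The shift increases by 1 at each position, starting from +2: 2, 3, 4, ….
Applying it to teenage: t+2=v, e+3=h, e+4=i, n+5=s, a+6=g, g+7=n, e+8=m.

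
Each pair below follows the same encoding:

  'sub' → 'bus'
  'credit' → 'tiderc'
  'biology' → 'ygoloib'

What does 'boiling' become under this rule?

gniliob

The output letters match the input read backwards: sub reversed is bus. It's just the letters in reverse order.
On boiling: reverse → gniliob.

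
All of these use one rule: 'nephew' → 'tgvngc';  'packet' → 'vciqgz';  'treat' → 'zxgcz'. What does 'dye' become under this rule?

The shift depends on letter class: consonant n→t is +6, but vowel e→g is +2. Vowels shift forward by 2 and consonants shift forward by 6.
Applying it to dye: d(cons)+6=j, y(cons)+6=e, e(vowel)+2=g.

jeg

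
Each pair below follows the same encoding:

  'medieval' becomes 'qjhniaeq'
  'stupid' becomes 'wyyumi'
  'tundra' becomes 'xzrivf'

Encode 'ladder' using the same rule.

Shifts by position in medieval: pos 0: m→q (+4), pos 1: e→j (+5), pos 2: d→h (+4), pos 3: i→n (+5) — repeating every 2. It's a Vigenère-style cipher with numeric key [4,5]: position i shifts by key[i mod 2].
On ladder: l+4=p, a+5=f, d+4=h, d+5=i, e+4=i, r+5=w.

pfhiiw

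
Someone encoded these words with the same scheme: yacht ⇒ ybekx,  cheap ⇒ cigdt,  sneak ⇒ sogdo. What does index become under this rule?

In yacht: y→y is +0, a→b is +1, c→e is +2, h→k is +3 — the shift increases by 1 each position. Each letter shifts forward by its position index (0, 1, 2, …) — the shift grows by one for each successive letter.
Applying it to index: i+0=i, n+1=o, d+2=f, e+3=h, x+4=b.

iofhb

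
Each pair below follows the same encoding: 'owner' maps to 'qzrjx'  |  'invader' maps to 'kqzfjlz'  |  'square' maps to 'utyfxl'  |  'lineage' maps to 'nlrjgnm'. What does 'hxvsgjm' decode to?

furnace

In owner: o→q is +2, w→z is +3, n→r is +4, e→j is +5 — the shift increases by 1 each position. Each letter shifts forward by (position + 2), i.e. 2, 3, 4, … — the shift grows by one for each successive letter.
Reversing it on hxvsgjm: h−2=f, x−3=u, v−4=r, s−5=n, g−6=a, j−7=c, m−8=e.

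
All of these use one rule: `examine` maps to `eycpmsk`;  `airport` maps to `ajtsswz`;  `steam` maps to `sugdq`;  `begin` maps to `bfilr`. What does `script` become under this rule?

In examine: e→e is +0, x→y is +1, a→c is +2, m→p is +3 — the shift increases by 1 each position. Letter i (0-indexed) is shifted by i+0, so successive shifts are 0, 1, 2, ….
Applying it to script: s+0=s, c+1=d, r+2=t, i+3=l, p+4=t, t+5=y.

sdtlty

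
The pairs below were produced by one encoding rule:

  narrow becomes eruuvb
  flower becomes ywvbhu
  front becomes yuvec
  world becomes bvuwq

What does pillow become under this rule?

n(13)→e(4) and a(0)→r(17) fit y≡17x+17 (mod 26); the inverse of 17 mod 26 is 23. Each letter's alphabet position (a=0..z=25) is mapped through 17·x+17 mod 26 — an affine cipher.
On pillow: p(15)→17·15+17≡12=m; i(8)→17·8+17≡23=x; l(11)→17·11+17≡22=w; l(11)→17·11+17≡22=w; o(14)→17·14+17≡21=v; w(22)→17·22+17≡1=b (all mod 26).

mxwwvb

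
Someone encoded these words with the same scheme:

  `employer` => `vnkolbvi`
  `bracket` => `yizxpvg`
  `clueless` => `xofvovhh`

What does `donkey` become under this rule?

Each pair mirrors across the alphabet (e↔v, m↔n, p↔k): positions sum to 25. This is the alphabet-reversal cipher (Atbash): a becomes z, b becomes y, etc.
For donkey: d↔w, o↔l, n↔m, k↔p, e↔v, y↔b.

wlmpvb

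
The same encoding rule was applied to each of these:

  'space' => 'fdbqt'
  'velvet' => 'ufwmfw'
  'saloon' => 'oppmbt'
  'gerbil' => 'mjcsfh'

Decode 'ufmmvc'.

The output letters match the input read backwards, each shifted +1: space reversed is ecaps. The word is reversed, then every letter is shifted forward by 1.
Decoding ufmmvc: shift back: u−1=t, f−1=e, m−1=l, m−1=l, v−1=u, c−1=b → tellub; then reverse → bullet.

bullet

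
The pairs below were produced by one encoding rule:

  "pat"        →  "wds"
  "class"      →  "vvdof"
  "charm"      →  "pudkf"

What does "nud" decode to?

The output letters match the input read backwards, each shifted +3: pat reversed is tap. The word is reversed, then every letter is shifted forward by 3.
Decoding nud: shift back: n−3=k, u−3=r, d−3=a → kra; then reverse → ark.

ark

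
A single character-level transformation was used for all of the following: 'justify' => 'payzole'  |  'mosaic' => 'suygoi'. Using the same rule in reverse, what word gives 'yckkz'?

Every letter moves 6 places later in the alphabet, wrapping around z→a.
Decoding yckkz: y−6=s, c−6=w, k−6=e, k−6=e, z−6=t.

sweet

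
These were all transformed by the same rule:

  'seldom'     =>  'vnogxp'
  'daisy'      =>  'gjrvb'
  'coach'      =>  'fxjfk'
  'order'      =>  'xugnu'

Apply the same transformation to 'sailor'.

vjroxu

The shift depends on letter class: consonant s→v is +3, but vowel e→n is +9. Two shifts are in play — +9 for a/e/i/o/u, +3 for every other letter.
On sailor: s(cons)+3=v, a(vowel)+9=j, i(vowel)+9=r, l(cons)+3=o, o(vowel)+9=x, r(cons)+3=u.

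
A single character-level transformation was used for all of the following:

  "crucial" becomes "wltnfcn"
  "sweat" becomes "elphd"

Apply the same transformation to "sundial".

wltoyfd

The output letters match the input read backwards, each shifted +11: crucial reversed is laicurc. Two steps: reverse the string, then apply a Caesar shift of +11.
Applying it to sundial: reverse → laidnus; then shift: l+11=w, a+11=l, i+11=t, d+11=o, n+11=y, u+11=f, s+11=d.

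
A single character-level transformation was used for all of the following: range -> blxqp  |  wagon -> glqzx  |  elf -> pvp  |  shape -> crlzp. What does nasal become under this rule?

The shift depends on letter class: consonant r→b is +10, but vowel a→l is +11. Two shifts are in play — +11 for a/e/i/o/u, +10 for every other letter.
Applying it to nasal: n(cons)+10=x, a(vowel)+11=l, s(cons)+10=c, a(vowel)+11=l, l(cons)+10=v.

xlclv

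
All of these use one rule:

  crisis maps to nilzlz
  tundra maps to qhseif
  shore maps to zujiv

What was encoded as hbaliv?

umpire

c(2)→n(13) and r(17)→i(8) fit y≡17x+5 (mod 26); the inverse of 17 mod 26 is 23. Each letter's alphabet position (a=0..z=25) is mapped through 17·x+5 mod 26 — an affine cipher.
Reversing it on hbaliv: h(7)→23·(7−5)≡20=u; b(1)→23·(1−5)≡12=m; a(0)→23·(0−5)≡15=p; l(11)→23·(11−5)≡8=i; i(8)→23·(8−5)≡17=r; v(21)→23·(21−5)≡4=e (all mod 26).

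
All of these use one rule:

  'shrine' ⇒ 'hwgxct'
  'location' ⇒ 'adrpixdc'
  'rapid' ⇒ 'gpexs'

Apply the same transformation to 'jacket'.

Compare letters: s→h is +15, h→w is +15, r→g is +15 — a constant shift. Every letter moves 15 places later in the alphabet, wrapping around z→a.
Applying it to jacket: j+15=y, a+15=p, c+15=r, k+15=z, e+15=t, t+15=i.

yprzti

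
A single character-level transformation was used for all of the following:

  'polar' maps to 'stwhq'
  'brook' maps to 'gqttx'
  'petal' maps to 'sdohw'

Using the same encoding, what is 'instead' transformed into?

p(15)→s(18) and o(14)→t(19) fit y≡25x+7 (mod 26); the inverse of 25 mod 26 is 25. Each letter's alphabet position (a=0..z=25) is mapped through 25·x+7 mod 26 — an affine cipher.
On instead: i(8)→25·8+7≡25=z; n(13)→25·13+7≡20=u; s(18)→25·18+7≡15=p; t(19)→25·19+7≡14=o; e(4)→25·4+7≡3=d; a(0)→25·0+7≡7=h; d(3)→25·3+7≡4=e (all mod 26).

zupodhe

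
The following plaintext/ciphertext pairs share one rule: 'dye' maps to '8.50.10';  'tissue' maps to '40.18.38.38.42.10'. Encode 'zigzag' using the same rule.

d(#4)→8 and y(#25)→50: differences scale by 2, so n = 2·pos + 0. Each letter becomes 2×(its alphabet position, a=1..z=26).
For zigzag: z=26→52, i=9→18, g=7→14, z=26→52, a=1→2, g=7→14.

52.18.14.52.2.14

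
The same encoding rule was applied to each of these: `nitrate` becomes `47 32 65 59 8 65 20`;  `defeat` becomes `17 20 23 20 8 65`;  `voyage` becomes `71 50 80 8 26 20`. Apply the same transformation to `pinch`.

53 32 47 14 29

Each letter becomes 3×(its alphabet position, a=1..z=26) + 5.
On pinch: p=16→53, i=9→32, n=14→47, c=3→14, h=8→29.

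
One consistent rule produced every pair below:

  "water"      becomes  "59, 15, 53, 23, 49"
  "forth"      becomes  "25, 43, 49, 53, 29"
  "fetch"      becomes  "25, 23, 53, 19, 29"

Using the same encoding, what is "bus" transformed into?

w(#23)→59 and a(#1)→15: differences scale by 2, so n = 2·pos + 13. Each letter becomes 2×(its alphabet position, a=1..z=26) + 13.
On bus: b=2→17, u=21→55, s=19→51.

17, 55, 51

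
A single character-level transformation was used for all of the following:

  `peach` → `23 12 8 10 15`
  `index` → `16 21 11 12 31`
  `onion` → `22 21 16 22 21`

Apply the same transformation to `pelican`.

23 12 19 16 10 8 21

p is letter #16 and maps to 23: an offset of 7. Letters become their 1-based position plus 7 (so a→8, b→9, …).
For pelican: p=16→23, e=5→12, l=12→19, i=9→16, c=3→10, a=1→8, n=14→21.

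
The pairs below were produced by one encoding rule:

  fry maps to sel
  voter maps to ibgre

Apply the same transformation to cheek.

purrx

Compare letters: f→s is +13, r→e is +13, y→l is +13 — a constant shift. Each letter is shifted forward by 13 in the alphabet (a Caesar shift of +13).
Applying it to cheek: c+13=p, h+13=u, e+13=r, e+13=r, k+13=x.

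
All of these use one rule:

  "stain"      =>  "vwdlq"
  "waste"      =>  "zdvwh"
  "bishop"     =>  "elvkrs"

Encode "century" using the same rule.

fhqwxub

Every letter moves 3 places later in the alphabet, wrapping around z→a.
On century: c+3=f, e+3=h, n+3=q, t+3=w, u+3=x, r+3=u, y+3=b.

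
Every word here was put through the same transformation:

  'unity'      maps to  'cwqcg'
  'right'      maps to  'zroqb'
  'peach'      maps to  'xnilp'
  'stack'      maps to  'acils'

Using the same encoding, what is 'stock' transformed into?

A repeating key of period 2 is used — shifts +8, +9 over and over.
On stock: s+8=a, t+9=c, o+8=w, c+9=l, k+8=s.

acwls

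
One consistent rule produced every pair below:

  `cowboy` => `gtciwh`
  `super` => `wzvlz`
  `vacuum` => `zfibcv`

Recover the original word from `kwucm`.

In cowboy: c→g is +4, o→t is +5, w→c is +6, b→i is +7 — the shift increases by 1 each position. The shift increases by 1 at each position, starting from +4: 4, 5, 6, ….
Reversing it on kwucm: k−4=g, w−5=r, u−6=o, c−7=v, m−8=e.

grove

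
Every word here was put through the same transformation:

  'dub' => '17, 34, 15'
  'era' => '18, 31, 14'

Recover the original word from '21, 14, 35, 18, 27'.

haven

d is letter #4 and maps to 17: an offset of 13. The number is (letter's place in the alphabet, a=1) + 13.
Undoing it on 21, 14, 35, 18, 27: 21→(21−13)÷1=8=h, 14→(14−13)÷1=1=a, 35→(35−13)÷1=22=v, 18→(18−13)÷1=5=e, 27→(27−13)÷1=14=n.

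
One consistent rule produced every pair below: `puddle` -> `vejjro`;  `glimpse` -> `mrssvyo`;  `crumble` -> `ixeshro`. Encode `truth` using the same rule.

The shift depends on letter class: consonant p→v is +6, but vowel u→e is +10. The rule splits by letter class: vowels +10, consonants +6.
On truth: t(cons)+6=z, r(cons)+6=x, u(vowel)+10=e, t(cons)+6=z, h(cons)+6=n.

zxezn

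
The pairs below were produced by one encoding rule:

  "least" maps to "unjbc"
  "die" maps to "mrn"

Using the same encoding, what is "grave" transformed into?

Compare letters: l→u is +9, e→n is +9, a→j is +9 — a constant shift. Each letter is shifted forward by 9 in the alphabet (a Caesar shift of +9).
For grave: g+9=p, r+9=a, a+9=j, v+9=e, e+9=n.

pajen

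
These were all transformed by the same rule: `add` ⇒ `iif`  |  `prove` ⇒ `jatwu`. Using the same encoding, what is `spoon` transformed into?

The output letters match the input read backwards, each shifted +5: add reversed is dda. Two steps: reverse the string, then apply a Caesar shift of +5.
For spoon: reverse → noops; then shift: n+5=s, o+5=t, o+5=t, p+5=u, s+5=x.

sttux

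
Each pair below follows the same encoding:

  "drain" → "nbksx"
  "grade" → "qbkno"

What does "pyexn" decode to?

found

Compare letters: d→n is +10, r→b is +10, a→k is +10 — a constant shift. It's a constant shift of +10 (ROT10).
Reversing it on pyexn: p−10=f, y−10=o, e−10=u, x−10=n, n−10=d.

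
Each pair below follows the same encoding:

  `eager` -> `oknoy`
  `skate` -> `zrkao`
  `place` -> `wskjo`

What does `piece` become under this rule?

wsojo

The shift depends on letter class: consonant g→n is +7, but vowel e→o is +10. The rule splits by letter class: vowels +10, consonants +7.
Applying it to piece: p(cons)+7=w, i(vowel)+10=s, e(vowel)+10=o, c(cons)+7=j, e(vowel)+10=o.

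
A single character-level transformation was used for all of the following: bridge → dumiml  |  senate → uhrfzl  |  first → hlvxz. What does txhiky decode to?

The shift increases by 1 at each position, starting from +2: 2, 3, 4, ….
Decoding txhiky: t−2=r, x−3=u, h−4=d, i−5=d, k−6=e, y−7=r.

rudder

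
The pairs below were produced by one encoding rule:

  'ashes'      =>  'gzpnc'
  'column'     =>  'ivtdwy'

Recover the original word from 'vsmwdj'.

In ashes: a→g is +6, s→z is +7, h→p is +8, e→n is +9 — the shift increases by 1 each position. The shift increases by 1 at each position, starting from +6: 6, 7, 8, ….
Reversing it on vsmwdj: v−6=p, s−7=l, m−8=e, w−9=n, d−10=t, j−11=y.

plenty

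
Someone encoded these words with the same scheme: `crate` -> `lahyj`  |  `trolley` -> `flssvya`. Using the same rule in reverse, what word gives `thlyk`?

The output letters match the input read backwards, each shifted +7: crate reversed is etarc. Two steps: reverse the string, then apply a Caesar shift of +7.
Decoding thlyk: shift back: t−7=m, h−7=a, l−7=e, y−7=r, k−7=d → maerd; then reverse → dream.

dream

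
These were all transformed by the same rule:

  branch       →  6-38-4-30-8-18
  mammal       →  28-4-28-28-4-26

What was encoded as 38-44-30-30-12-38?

runner

b(#2)→6 and r(#18)→38: differences scale by 2, so n = 2·pos + 2. With a=1..z=26, the number is 2·pos + 2.
Undoing it on 38-44-30-30-12-38: 38→(38−2)÷2=18=r, 44→(44−2)÷2=21=u, 30→(30−2)÷2=14=n, 30→(30−2)÷2=14=n, 12→(12−2)÷2=5=e, 38→(38−2)÷2=18=r.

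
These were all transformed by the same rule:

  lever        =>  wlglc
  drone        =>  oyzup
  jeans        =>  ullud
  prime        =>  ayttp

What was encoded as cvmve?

robot

Shifts by position in lever: pos 0: l→w (+11), pos 1: e→l (+7), pos 2: v→g (+11), pos 3: e→l (+7) — repeating every 2. A repeating key of period 2 is used — shifts +11, +7 over and over.
Decoding cvmve: c−11=r, v−7=o, m−11=b, v−7=o, e−11=t.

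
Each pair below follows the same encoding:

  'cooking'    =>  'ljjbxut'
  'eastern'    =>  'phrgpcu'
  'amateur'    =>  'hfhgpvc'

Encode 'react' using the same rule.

cphlg

This is an affine cipher: with a=0,…,z=25, each position x becomes (15x+7) mod 26.
Applying it to react: r(17)→15·17+7≡2=c; e(4)→15·4+7≡15=p; a(0)→15·0+7≡7=h; c(2)→15·2+7≡11=l; t(19)→15·19+7≡6=g (all mod 26).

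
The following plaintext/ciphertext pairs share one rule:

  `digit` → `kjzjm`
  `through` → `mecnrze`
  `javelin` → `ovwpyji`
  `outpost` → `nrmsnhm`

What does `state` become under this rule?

hmvmp

d(3)→k(10) and i(8)→j(9) fit y≡5x+21 (mod 26); the inverse of 5 mod 26 is 21. Treating letters as 0–25, the rule is x ↦ 5x + 21 (mod 26).
Applying it to state: s(18)→5·18+21≡7=h; t(19)→5·19+21≡12=m; a(0)→5·0+21≡21=v; t(19)→5·19+21≡12=m; e(4)→5·4+21≡15=p (all mod 26).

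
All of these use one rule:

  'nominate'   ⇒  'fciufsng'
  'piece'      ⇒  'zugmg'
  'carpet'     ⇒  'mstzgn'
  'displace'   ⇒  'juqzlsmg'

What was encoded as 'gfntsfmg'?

entrance

n(13)→f(5) and o(14)→c(2) fit y≡23x+18 (mod 26); the inverse of 23 mod 26 is 17. Treating letters as 0–25, the rule is x ↦ 23x + 18 (mod 26).
Undoing it on gfntsfmg: g(6)→17·(6−18)≡4=e; f(5)→17·(5−18)≡13=n; n(13)→17·(13−18)≡19=t; t(19)→17·(19−18)≡17=r; s(18)→17·(18−18)≡0=a; f(5)→17·(5−18)≡13=n; m(12)→17·(12−18)≡2=c; g(6)→17·(6−18)≡4=e (all mod 26).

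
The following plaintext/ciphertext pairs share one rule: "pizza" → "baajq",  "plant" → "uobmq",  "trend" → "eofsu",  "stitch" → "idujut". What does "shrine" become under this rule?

The output letters match the input read backwards, each shifted +1: pizza reversed is azzip. Two steps: reverse the string, then apply a Caesar shift of +1.
On shrine: reverse → enirhs; then shift: e+1=f, n+1=o, i+1=j, r+1=s, h+1=i, s+1=t.

fojsit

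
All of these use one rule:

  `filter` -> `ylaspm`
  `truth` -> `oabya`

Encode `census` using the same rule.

zbzulj

The output letters match the input read backwards, each shifted +7: filter reversed is retlif. The word is reversed, then every letter is shifted forward by 7.
On census: reverse → susnec; then shift: s+7=z, u+7=b, s+7=z, n+7=u, e+7=l, c+7=j.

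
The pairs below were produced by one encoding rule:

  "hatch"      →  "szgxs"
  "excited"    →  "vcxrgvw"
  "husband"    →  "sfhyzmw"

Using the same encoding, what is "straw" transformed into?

hgizd

Each letter is replaced by its mirror in the alphabet: a↔z, b↔y, c↔x, and so on (the Atbash cipher).
On straw: s↔h, t↔g, r↔i, a↔z, w↔d.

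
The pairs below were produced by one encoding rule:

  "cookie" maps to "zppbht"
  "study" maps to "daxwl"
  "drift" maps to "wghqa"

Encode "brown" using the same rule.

c(2)→z(25) and o(14)→p(15) fit y≡23x+5 (mod 26); the inverse of 23 mod 26 is 17. Each letter's alphabet position (a=0..z=25) is mapped through 23·x+5 mod 26 — an affine cipher.
Applying it to brown: b(1)→23·1+5≡2=c; r(17)→23·17+5≡6=g; o(14)→23·14+5≡15=p; w(22)→23·22+5≡17=r; n(13)→23·13+5≡18=s (all mod 26).

cgprs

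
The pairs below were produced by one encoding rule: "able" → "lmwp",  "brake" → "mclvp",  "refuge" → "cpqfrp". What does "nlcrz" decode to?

Compare letters: a→l is +11, b→m is +11, l→w is +11 — a constant shift. Each letter is shifted forward by 11 in the alphabet (a Caesar shift of +11).
Decoding nlcrz: n−11=c, l−11=a, c−11=r, r−11=g, z−11=o.

cargo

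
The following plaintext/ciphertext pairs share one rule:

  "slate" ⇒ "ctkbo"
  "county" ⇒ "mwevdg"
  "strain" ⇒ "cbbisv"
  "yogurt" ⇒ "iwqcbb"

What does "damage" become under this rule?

The shifts repeat in a cycle of length 2: positions 0,1,… shift by +10, +8, then the pattern repeats.
Applying it to damage: d+10=n, a+8=i, m+10=w, a+8=i, g+10=q, e+8=m.

niwiqm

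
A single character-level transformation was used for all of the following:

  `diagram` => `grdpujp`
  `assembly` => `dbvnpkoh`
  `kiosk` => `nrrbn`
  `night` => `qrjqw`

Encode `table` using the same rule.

wjeuh

Shifts by position in diagram: pos 0: d→g (+3), pos 1: i→r (+9), pos 2: a→d (+3), pos 3: g→p (+9) — repeating every 2. The shifts repeat in a cycle of length 2: positions 0,1,… shift by +3, +9, then the pattern repeats.
On table: t+3=w, a+9=j, b+3=e, l+9=u, e+3=h.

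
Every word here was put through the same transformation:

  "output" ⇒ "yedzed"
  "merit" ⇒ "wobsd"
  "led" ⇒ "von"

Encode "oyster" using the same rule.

Compare letters: o→y is +10, u→e is +10, t→d is +10 — a constant shift. It's a constant shift of +10 (ROT10).
Applying it to oyster: o+10=y, y+10=i, s+10=c, t+10=d, e+10=o, r+10=b.

yicdob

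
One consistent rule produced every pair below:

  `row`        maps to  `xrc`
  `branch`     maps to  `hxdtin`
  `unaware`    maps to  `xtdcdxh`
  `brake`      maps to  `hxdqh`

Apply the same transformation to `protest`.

The shift depends on letter class: consonant r→x is +6, but vowel o→r is +3. The rule splits by letter class: vowels +3, consonants +6.
For protest: p(cons)+6=v, r(cons)+6=x, o(vowel)+3=r, t(cons)+6=z, e(vowel)+3=h, s(cons)+6=y, t(cons)+6=z.

vxrzhyz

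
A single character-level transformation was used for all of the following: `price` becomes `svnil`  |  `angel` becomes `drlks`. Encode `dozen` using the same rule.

In price: p→s is +3, r→v is +4, i→n is +5, c→i is +6 — the shift increases by 1 each position. The shift increases by 1 at each position, starting from +3: 3, 4, 5, ….
For dozen: d+3=g, o+4=s, z+5=e, e+6=k, n+7=u.

gseku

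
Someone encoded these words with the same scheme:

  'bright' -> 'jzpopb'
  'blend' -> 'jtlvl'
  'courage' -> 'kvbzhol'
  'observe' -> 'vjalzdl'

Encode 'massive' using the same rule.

uhaapdl

The rule splits by letter class: vowels +7, consonants +8.
Applying it to massive: m(cons)+8=u, a(vowel)+7=h, s(cons)+8=a, s(cons)+8=a, i(vowel)+7=p, v(cons)+8=d, e(vowel)+7=l.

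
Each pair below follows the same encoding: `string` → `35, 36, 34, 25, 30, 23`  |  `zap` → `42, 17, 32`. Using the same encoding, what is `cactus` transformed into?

19, 17, 19, 36, 37, 35

s is letter #19 and maps to 35: an offset of 16. The number is (letter's place in the alphabet, a=1) + 16.
On cactus: c=3→19, a=1→17, c=3→19, t=20→36, u=21→37, s=19→35.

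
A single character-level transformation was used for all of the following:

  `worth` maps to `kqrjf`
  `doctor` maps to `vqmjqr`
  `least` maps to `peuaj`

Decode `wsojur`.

w(22)→k(10) and o(14)→q(16) fit y≡9x+20 (mod 26); the inverse of 9 mod 26 is 3. Treating letters as 0–25, the rule is x ↦ 9x + 20 (mod 26).
Undoing it on wsojur: w(22)→3·(22−20)≡6=g; s(18)→3·(18−20)≡20=u; o(14)→3·(14−20)≡8=i; j(9)→3·(9−20)≡19=t; u(20)→3·(20−20)≡0=a; r(17)→3·(17−20)≡17=r (all mod 26).

guitar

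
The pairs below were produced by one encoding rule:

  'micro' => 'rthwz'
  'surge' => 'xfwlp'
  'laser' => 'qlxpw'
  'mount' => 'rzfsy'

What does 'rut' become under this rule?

The shift depends on letter class: consonant m→r is +5, but vowel i→t is +11. Two shifts are in play — +11 for a/e/i/o/u, +5 for every other letter.
On rut: r(cons)+5=w, u(vowel)+11=f, t(cons)+5=y.

wfy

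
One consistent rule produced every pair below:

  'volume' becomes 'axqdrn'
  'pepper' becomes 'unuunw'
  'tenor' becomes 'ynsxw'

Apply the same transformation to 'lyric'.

qdwrh

The shift depends on letter class: consonant v→a is +5, but vowel o→x is +9. Vowels shift forward by 9 and consonants shift forward by 5.
On lyric: l(cons)+5=q, y(cons)+5=d, r(cons)+5=w, i(vowel)+9=r, c(cons)+5=h.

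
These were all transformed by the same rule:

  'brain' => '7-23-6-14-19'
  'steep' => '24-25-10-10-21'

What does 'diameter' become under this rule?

b is letter #2 and maps to 7: an offset of 5. The number is (letter's place in the alphabet, a=1) + 5.
Applying it to diameter: d=4→9, i=9→14, a=1→6, m=13→18, e=5→10, t=20→25, e=5→10, r=18→23.

9-14-6-18-10-25-10-23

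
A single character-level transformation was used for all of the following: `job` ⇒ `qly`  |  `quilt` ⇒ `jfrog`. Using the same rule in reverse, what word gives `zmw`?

and

Each pair mirrors across the alphabet (j↔q, o↔l, b↔y): positions sum to 25. Each letter is replaced by its mirror in the alphabet: a↔z, b↔y, c↔x, and so on (the Atbash cipher).
Undoing it on zmw: z↔a, m↔n, w↔d.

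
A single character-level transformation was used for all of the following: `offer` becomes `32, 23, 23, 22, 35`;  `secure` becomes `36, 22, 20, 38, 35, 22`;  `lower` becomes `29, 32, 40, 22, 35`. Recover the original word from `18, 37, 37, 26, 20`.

o is letter #15 and maps to 32: an offset of 17. Letters become their 1-based position plus 17 (so a→18, b→19, …).
Decoding 18, 37, 37, 26, 20: 18→(18−17)÷1=1=a, 37→(37−17)÷1=20=t, 37→(37−17)÷1=20=t, 26→(26−17)÷1=9=i, 20→(20−17)÷1=3=c.

attic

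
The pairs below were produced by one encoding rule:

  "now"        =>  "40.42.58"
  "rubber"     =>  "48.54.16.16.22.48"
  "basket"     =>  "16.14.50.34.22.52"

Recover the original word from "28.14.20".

n(#14)→40 and o(#15)→42: differences scale by 2, so n = 2·pos + 12. The formula is n = 2×(alphabet index, a=1) + 12.
Decoding 28.14.20: 28→(28−12)÷2=8=h, 14→(14−12)÷2=1=a, 20→(20−12)÷2=4=d.

had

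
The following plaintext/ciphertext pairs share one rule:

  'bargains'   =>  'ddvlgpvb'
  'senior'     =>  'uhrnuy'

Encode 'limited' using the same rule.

nlqnzll

Letter i (0-indexed) is shifted by i+2, so successive shifts are 2, 3, 4, ….
For limited: l+2=n, i+3=l, m+4=q, i+5=n, t+6=z, e+7=l, d+8=l.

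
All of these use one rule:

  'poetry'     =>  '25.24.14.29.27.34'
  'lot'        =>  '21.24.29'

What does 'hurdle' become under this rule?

p is letter #16 and maps to 25: an offset of 9. Letters become their 1-based position plus 9 (so a→10, b→11, …).
For hurdle: h=8→17, u=21→30, r=18→27, d=4→13, l=12→21, e=5→14.

17.30.27.13.21.14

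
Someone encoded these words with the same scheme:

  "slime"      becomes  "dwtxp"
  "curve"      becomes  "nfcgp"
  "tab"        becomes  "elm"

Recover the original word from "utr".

jig

Each letter is shifted forward by 11 in the alphabet (a Caesar shift of +11).
Undoing it on utr: u−11=j, t−11=i, r−11=g.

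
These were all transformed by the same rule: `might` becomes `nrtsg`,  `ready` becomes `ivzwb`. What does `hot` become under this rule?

Each pair mirrors across the alphabet (m↔n, i↔r, g↔t): positions sum to 25. This is the alphabet-reversal cipher (Atbash): a becomes z, b becomes y, etc.
On hot: h↔s, o↔l, t↔g.

slg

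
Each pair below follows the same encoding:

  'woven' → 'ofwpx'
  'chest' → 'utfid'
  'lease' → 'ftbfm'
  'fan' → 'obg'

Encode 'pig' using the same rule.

The output letters match the input read backwards, each shifted +1: woven reversed is nevow. Read the word backwards and shift each letter +1.
On pig: reverse → gip; then shift: g+1=h, i+1=j, p+1=q.

hjq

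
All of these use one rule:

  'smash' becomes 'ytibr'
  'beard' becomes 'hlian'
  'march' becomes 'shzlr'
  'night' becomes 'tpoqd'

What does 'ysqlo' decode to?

Each letter shifts forward by (position + 6), i.e. 6, 7, 8, … — the shift grows by one for each successive letter.
Decoding ysqlo: y−6=s, s−7=l, q−8=i, l−9=c, o−10=e.

slice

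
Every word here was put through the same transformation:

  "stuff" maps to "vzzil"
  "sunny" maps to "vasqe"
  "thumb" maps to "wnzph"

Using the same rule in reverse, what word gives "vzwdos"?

strain

Shifts by position in stuff: pos 0: s→v (+3), pos 1: t→z (+6), pos 2: u→z (+5), pos 3: f→i (+3), pos 4: f→l (+6) — repeating every 3. A repeating key of period 3 is used — shifts +3, +6, +5 over and over.
Undoing it on vzwdos: v−3=s, z−6=t, w−5=r, d−3=a, o−6=i, s−5=n.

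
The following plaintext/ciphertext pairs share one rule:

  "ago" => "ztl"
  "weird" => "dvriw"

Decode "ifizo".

rural

Each pair mirrors across the alphabet (a↔z, g↔t, o↔l): positions sum to 25. Each letter is replaced by its mirror in the alphabet: a↔z, b↔y, c↔x, and so on (the Atbash cipher).
Reversing it on ifizo: i↔r, f↔u, i↔r, z↔a, o↔l.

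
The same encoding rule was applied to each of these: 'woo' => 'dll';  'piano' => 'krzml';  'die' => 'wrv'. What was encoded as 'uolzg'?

Each pair mirrors across the alphabet (w↔d, o↔l, o↔l): positions sum to 25. This is the alphabet-reversal cipher (Atbash): a becomes z, b becomes y, etc.
Reversing it on uolzg: u↔f, o↔l, l↔o, z↔a, g↔t.

float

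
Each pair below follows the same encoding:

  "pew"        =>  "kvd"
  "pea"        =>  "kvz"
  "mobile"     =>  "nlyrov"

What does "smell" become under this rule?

Each pair mirrors across the alphabet (p↔k, e↔v, w↔d): positions sum to 25. Letters are reflected about the middle of the alphabet (position → 25−position): Atbash.
Applying it to smell: s↔h, m↔n, e↔v, l↔o, l↔o.

hnvoo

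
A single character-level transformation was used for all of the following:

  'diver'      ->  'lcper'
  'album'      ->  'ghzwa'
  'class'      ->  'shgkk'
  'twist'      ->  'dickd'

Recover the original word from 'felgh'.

This is an affine cipher: with a=0,…,z=25, each position x becomes (19x+6) mod 26.
Undoing it on felgh: f(5)→11·(5−6)≡15=p; e(4)→11·(4−6)≡4=e; l(11)→11·(11−6)≡3=d; g(6)→11·(6−6)≡0=a; h(7)→11·(7−6)≡11=l (all mod 26).

pedal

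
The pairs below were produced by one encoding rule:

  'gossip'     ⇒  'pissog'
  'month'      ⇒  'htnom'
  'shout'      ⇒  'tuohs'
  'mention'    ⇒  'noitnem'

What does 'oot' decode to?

It's just the letters in reverse order.
Reversing it on oot: then reverse → too.

too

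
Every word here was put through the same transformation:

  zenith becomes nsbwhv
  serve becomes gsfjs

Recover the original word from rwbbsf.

dinner

Compare letters: z→n is +14, e→s is +14, n→b is +14 — a constant shift. Each letter is shifted forward by 14 in the alphabet (a Caesar shift of +14).
Reversing it on rwbbsf: r−14=d, w−14=i, b−14=n, b−14=n, s−14=e, f−14=r.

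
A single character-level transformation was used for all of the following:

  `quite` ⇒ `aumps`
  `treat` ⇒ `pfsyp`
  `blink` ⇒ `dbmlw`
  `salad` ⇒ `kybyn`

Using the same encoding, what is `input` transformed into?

q(16)→a(0) and u(20)→u(20) fit y≡5x+24 (mod 26); the inverse of 5 mod 26 is 21. Each letter's alphabet position (a=0..z=25) is mapped through 5·x+24 mod 26 — an affine cipher.
Applying it to input: i(8)→5·8+24≡12=m; n(13)→5·13+24≡11=l; p(15)→5·15+24≡21=v; u(20)→5·20+24≡20=u; t(19)→5·19+24≡15=p (all mod 26).

mlvup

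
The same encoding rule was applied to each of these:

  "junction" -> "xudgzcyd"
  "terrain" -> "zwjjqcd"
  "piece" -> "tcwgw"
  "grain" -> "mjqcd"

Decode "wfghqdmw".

j(9)→x(23) and u(20)→u(20) fit y≡21x+16 (mod 26); the inverse of 21 mod 26 is 5. Each letter's alphabet position (a=0..z=25) is mapped through 21·x+16 mod 26 — an affine cipher.
Undoing it on wfghqdmw: w(22)→5·(22−16)≡4=e; f(5)→5·(5−16)≡23=x; g(6)→5·(6−16)≡2=c; h(7)→5·(7−16)≡7=h; q(16)→5·(16−16)≡0=a; d(3)→5·(3−16)≡13=n; m(12)→5·(12−16)≡6=g; w(22)→5·(22−16)≡4=e (all mod 26).

exchange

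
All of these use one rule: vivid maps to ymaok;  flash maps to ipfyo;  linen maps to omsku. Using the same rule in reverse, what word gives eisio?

bench

In vivid: v→y is +3, i→m is +4, v→a is +5, i→o is +6 — the shift increases by 1 each position. The shift increases by 1 at each position, starting from +3: 3, 4, 5, ….
Undoing it on eisio: e−3=b, i−4=e, s−5=n, i−6=c, o−7=h.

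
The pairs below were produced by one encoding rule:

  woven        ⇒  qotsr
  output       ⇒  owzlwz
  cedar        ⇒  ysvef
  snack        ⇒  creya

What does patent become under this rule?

w(22)→q(16) and o(14)→o(14) fit y≡23x+4 (mod 26); the inverse of 23 mod 26 is 17. Treating letters as 0–25, the rule is x ↦ 23x + 4 (mod 26).
Applying it to patent: p(15)→23·15+4≡11=l; a(0)→23·0+4≡4=e; t(19)→23·19+4≡25=z; e(4)→23·4+4≡18=s; n(13)→23·13+4≡17=r; t(19)→23·19+4≡25=z (all mod 26).

lezsrz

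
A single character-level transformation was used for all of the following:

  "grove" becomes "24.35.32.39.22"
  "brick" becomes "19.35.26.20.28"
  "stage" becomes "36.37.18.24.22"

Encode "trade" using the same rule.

37.35.18.21.22

g is letter #7 and maps to 24: an offset of 17. Each letter is replaced by its alphabet position (a=1..z=26) + 17.
On trade: t=20→37, r=18→35, a=1→18, d=4→21, e=5→22.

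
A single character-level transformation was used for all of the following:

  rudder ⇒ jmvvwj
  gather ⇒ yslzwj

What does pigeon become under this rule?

Every letter moves 18 places later in the alphabet, wrapping around z→a.
On pigeon: p+18=h, i+18=a, g+18=y, e+18=w, o+18=g, n+18=f.

haywgf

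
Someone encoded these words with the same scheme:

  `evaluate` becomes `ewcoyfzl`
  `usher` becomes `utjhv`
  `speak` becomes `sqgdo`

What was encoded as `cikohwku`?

In evaluate: e→e is +0, v→w is +1, a→c is +2, l→o is +3 — the shift increases by 1 each position. Letter i (0-indexed) is shifted by i+0, so successive shifts are 0, 1, 2, ….
Reversing it on cikohwku: c−0=c, i−1=h, k−2=i, o−3=l, h−4=d, w−5=r, k−6=e, u−7=n.

children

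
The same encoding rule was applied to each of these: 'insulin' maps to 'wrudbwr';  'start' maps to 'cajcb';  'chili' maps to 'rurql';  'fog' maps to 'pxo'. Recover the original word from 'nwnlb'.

scene

Two steps: reverse the string, then apply a Caesar shift of +9.
Reversing it on nwnlb: shift back: n−9=e, w−9=n, n−9=e, l−9=c, b−9=s → enecs; then reverse → scene.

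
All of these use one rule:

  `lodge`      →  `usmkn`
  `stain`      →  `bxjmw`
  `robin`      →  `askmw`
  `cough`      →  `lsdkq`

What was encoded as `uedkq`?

Shifts by position in lodge: pos 0: l→u (+9), pos 1: o→s (+4), pos 2: d→m (+9), pos 3: g→k (+4) — repeating every 2. It's a Vigenère-style cipher with numeric key [9,4]: position i shifts by key[i mod 2].
Decoding uedkq: u−9=l, e−4=a, d−9=u, k−4=g, q−9=h.

laugh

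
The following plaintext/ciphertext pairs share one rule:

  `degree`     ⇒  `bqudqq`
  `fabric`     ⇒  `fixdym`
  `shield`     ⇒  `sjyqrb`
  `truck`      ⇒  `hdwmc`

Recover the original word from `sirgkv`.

salmon

d(3)→b(1) and e(4)→q(16) fit y≡15x+8 (mod 26); the inverse of 15 mod 26 is 7. Each letter's alphabet position (a=0..z=25) is mapped through 15·x+8 mod 26 — an affine cipher.
Undoing it on sirgkv: s(18)→7·(18−8)≡18=s; i(8)→7·(8−8)≡0=a; r(17)→7·(17−8)≡11=l; g(6)→7·(6−8)≡12=m; k(10)→7·(10−8)≡14=o; v(21)→7·(21−8)≡13=n (all mod 26).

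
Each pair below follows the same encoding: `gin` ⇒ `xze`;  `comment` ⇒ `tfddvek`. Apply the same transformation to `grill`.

Compare letters: g→x is +17, i→z is +17, n→e is +17 — a constant shift. Every letter moves 17 places later in the alphabet, wrapping around z→a.
On grill: g+17=x, r+17=i, i+17=z, l+17=c, l+17=c.

xizcc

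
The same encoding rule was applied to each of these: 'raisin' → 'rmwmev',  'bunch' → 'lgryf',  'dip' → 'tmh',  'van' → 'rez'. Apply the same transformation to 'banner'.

The output letters match the input read backwards, each shifted +4: raisin reversed is nisiar. Read the word backwards and shift each letter +4.
For banner: reverse → rennab; then shift: r+4=v, e+4=i, n+4=r, n+4=r, a+4=e, b+4=f.

virref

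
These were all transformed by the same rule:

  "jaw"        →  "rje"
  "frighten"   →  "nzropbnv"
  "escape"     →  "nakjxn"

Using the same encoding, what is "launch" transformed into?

The shift depends on letter class: consonant j→r is +8, but vowel a→j is +9. The rule splits by letter class: vowels +9, consonants +8.
Applying it to launch: l(cons)+8=t, a(vowel)+9=j, u(vowel)+9=d, n(cons)+8=v, c(cons)+8=k, h(cons)+8=p.

tjdvkp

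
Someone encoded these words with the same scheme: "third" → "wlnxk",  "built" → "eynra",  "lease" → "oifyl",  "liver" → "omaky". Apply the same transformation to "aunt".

dysz

Each letter shifts forward by (position + 3), i.e. 3, 4, 5, … — the shift grows by one for each successive letter.
On aunt: a+3=d, u+4=y, n+5=s, t+6=z.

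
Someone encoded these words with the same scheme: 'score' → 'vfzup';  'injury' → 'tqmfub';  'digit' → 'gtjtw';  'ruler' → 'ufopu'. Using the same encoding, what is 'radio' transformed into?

ulgtz

Vowels shift forward by 11 and consonants shift forward by 3.
Applying it to radio: r(cons)+3=u, a(vowel)+11=l, d(cons)+3=g, i(vowel)+11=t, o(vowel)+11=z.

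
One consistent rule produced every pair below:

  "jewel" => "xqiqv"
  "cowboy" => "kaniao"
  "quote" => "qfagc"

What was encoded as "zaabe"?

Two steps: reverse the string, then apply a Caesar shift of +12.
Reversing it on zaabe: shift back: z−12=n, a−12=o, a−12=o, b−12=p, e−12=s → noops; then reverse → spoon.

spoon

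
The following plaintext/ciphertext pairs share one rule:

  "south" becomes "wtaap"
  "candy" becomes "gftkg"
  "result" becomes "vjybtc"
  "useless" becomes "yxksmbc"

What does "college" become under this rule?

In south: s→w is +4, o→t is +5, u→a is +6, t→a is +7 — the shift increases by 1 each position. The shift increases by 1 at each position, starting from +4: 4, 5, 6, ….
On college: c+4=g, o+5=t, l+6=r, l+7=s, e+8=m, g+9=p, e+10=o.

gtrsmpo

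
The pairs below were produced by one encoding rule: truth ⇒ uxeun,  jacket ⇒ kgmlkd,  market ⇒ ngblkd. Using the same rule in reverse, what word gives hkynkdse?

geometry

Shifts by position in truth: pos 0: t→u (+1), pos 1: r→x (+6), pos 2: u→e (+10), pos 3: t→u (+1), pos 4: h→n (+6) — repeating every 3. A repeating key of period 3 is used — shifts +1, +6, +10 over and over.
Decoding hkynkdse: h−1=g, k−6=e, y−10=o, n−1=m, k−6=e, d−10=t, s−1=r, e−6=y.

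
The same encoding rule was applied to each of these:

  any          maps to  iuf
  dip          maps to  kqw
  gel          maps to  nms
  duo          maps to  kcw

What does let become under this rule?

sma

The shift depends on letter class: consonant n→u is +7, but vowel a→i is +8. The rule splits by letter class: vowels +8, consonants +7.
On let: l(cons)+7=s, e(vowel)+8=m, t(cons)+7=a.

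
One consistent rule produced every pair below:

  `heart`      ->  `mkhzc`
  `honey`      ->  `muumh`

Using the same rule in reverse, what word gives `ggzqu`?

basil

In heart: h→m is +5, e→k is +6, a→h is +7, r→z is +8 — the shift increases by 1 each position. Letter i (0-indexed) is shifted by i+5, so successive shifts are 5, 6, 7, ….
Undoing it on ggzqu: g−5=b, g−6=a, z−7=s, q−8=i, u−9=l.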